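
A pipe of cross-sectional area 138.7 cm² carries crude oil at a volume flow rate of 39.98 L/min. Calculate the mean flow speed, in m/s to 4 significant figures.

v ≈ 0.04804 m/s

Q = 39.98 L/min = 0.0006663 m³/s.
v = Q/A = 0.0006663 / 0.01387 = 0.04804 m/s.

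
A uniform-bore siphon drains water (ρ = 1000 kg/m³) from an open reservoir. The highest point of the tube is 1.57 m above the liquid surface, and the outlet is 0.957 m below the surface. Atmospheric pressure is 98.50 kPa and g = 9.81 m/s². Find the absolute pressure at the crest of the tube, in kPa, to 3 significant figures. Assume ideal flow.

73.7 kPa

The outlet speed comes from Torricelli: v = √(2g·0.957) = 4.33 m/s.
Continuity keeps v the same throughout the tube; from surface to crest, P_atm + 0 = P_top + ½ρv² + ρg·h_top.
P_top = 98500 − ½·1000·4.33² − 1000·9.81·1.57 = 73700 Pa.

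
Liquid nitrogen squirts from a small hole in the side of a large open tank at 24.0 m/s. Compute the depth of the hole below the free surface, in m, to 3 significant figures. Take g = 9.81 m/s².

Inverting v = √(2gh) gives h = v² / 2g.
h = 24.0²/(2·9.81) = 576/19.62 = 29.4 m.

h ≈ 29.4 m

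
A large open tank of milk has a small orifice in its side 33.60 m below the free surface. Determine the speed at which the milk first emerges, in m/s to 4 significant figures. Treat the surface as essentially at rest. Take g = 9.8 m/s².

v ≈ 25.66 m/s

Bernoulli from surface to hole (P equal, v_surface ≈ 0): v = √(2gh) = √(2×9.8×33.60) = 25.66 m/s.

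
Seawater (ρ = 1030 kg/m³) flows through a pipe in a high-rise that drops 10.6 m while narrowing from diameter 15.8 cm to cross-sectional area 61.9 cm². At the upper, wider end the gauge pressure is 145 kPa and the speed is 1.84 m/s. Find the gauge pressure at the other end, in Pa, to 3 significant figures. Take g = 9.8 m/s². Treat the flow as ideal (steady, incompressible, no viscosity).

P₂ ≈ 236000 Pa

The volume flow rate is constant, so v₂ = (A₁/A₂)v₁ = (196/61.9)·1.84 = 5.83 m/s.
Energy conservation along the streamline gives P₂ = P₁ − ½ρ(v₂² − v₁²) − ρg(h₂ − h₁).
P₂ = 145000 + ½·1030·(1.84² − 5.83²) − 1030·9.8·(−10.6) = 145000 + (-15700) − (-107000) = 236000 Pa.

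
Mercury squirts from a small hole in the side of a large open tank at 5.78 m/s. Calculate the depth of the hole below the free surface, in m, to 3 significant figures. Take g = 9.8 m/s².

h ≈ 1.70 m

For a small hole in a large open tank, ½v² = gh, giving h = v²/(2g).
h = 5.78²/(2·9.8) = 33.4/19.60 = 1.70 m.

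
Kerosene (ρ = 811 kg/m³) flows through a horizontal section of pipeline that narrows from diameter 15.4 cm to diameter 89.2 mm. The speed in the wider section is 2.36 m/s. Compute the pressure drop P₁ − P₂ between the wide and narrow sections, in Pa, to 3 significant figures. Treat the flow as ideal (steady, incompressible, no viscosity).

ΔP ≈ 17800 Pa

Continuity gives A₁v₁ = A₂v₂, so v₂ = (186 cm²)/(62.5 cm²) × 2.36 m/s = 7.03 m/s.
The pipe is horizontal, so Bernoulli reduces to P₁ + ½ρv₁² = P₂ + ½ρv₂².
P₁ − P₂ = ½·811·(7.03² − 2.36²) = ½·811·43.9 = 17800 Pa.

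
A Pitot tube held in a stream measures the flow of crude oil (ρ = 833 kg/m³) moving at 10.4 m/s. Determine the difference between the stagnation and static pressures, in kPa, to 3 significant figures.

The dynamic pressure equals the rise in static pressure at the stagnation point: ΔP = ½ρv².
ΔP = ½·833·10.4² = 45000 Pa.

ΔP ≈ 45.0 kPa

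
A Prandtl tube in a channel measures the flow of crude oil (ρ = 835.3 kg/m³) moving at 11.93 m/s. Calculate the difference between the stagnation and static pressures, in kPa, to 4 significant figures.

59.44 kPa

At the stagnation point the flow is brought to rest, so Bernoulli gives P_stag − P_static = ½ρv².
ΔP = ½·835.3·11.93² = 59440 Pa.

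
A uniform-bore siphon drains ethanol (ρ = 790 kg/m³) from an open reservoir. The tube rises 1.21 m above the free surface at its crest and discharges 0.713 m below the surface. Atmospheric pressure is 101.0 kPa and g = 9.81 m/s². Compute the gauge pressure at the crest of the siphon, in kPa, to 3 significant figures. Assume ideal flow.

P_gauge = -14.9 kPa

From the surface to the outlet (both open to atmosphere, surface at rest): v = √(2g·h_out) = √(2·9.81·0.713) = 3.74 m/s.
The bore is uniform, so the speed at the crest is the same v. Bernoulli surface→crest: P_atm = P_top + ½ρv² + ρg·h_top.
P_top = 101000 − ½·790·3.74² − 790·9.81·1.21 = 86100 Pa. So P_gauge = P_top − P_atm = -14900 Pa.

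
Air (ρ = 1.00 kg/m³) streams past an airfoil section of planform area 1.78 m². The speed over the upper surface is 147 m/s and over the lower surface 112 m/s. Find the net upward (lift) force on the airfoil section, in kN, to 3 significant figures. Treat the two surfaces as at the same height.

With equal heights on the two surfaces, Bernoulli gives P_lower − P_upper = ½ρ(v_upper² − v_lower²).
ΔP = ½·1.00·(147² − 112²) = 4530 Pa.
Lift = ΔP · A = 4530 × 1.78 = 8070 N.

F ≈ 8.07 kN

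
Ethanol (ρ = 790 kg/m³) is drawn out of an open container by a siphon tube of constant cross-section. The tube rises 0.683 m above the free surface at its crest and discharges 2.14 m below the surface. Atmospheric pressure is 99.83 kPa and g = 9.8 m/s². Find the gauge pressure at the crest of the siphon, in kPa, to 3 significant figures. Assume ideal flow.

P_gauge = -21.9 kPa

From the surface to the outlet (both open to atmosphere, surface at rest): v = √(2g·h_out) = √(2·9.8·2.14) = 6.48 m/s.
With constant cross-section the crest speed equals v; applying Bernoulli from the surface up to the crest, P_top = P_atm − ½ρv² − ρg·h_top.
P_top = 99830 − ½·790·6.48² − 790·9.8·0.683 = 78000 Pa. So P_gauge = P_top − P_atm = -21900 Pa.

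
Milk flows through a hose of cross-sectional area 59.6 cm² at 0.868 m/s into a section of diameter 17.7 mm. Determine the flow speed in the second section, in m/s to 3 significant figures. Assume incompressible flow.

The volume flow rate is constant, so v₂ = (A₁/A₂)v₁ = (59.6/2.46)·0.868 = 21.0 m/s.

v₂ = 21.0 m/s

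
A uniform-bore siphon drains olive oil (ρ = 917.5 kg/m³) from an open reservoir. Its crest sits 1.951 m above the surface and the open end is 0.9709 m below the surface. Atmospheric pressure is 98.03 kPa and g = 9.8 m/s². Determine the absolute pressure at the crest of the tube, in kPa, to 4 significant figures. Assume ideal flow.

P_top ≈ 71.76 kPa

From the surface to the outlet (both open to atmosphere, surface at rest): v = √(2g·h_out) = √(2·9.8·0.9709) = 4.362 m/s.
Continuity keeps v the same throughout the tube; from surface to crest, P_atm + 0 = P_top + ½ρv² + ρg·h_top.
P_top = 98030 − ½·917.5·4.362² − 917.5·9.8·1.951 = 71760 Pa.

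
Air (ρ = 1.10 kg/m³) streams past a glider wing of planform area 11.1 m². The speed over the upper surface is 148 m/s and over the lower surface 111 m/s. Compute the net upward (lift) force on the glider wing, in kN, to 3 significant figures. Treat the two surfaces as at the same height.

58.5 kN

The faster flow above has the lower pressure; Bernoulli (same height) gives ΔP = ½ρ(v_up² − v_low²).
ΔP = ½·1.10·(148² − 111²) = 5270 Pa.
Lift = ΔP · A = 5270 × 11.1 = 58500 N.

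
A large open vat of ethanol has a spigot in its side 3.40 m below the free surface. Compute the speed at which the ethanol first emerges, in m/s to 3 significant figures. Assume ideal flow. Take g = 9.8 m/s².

v = 8.16 m/s

With the surface at rest and both surface and jet at atmospheric pressure, Bernoulli gives ρg h = ½ρv², so v = √(2gh) = √(2·9.8·3.40) = 8.16 m/s.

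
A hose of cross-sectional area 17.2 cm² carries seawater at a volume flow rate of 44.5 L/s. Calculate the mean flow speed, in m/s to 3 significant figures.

Q = 44.5 L/s = 0.0445 m³/s.
v = Q/A = 0.0445 / 0.00172 = 25.9 m/s.

v ≈ 25.9 m/s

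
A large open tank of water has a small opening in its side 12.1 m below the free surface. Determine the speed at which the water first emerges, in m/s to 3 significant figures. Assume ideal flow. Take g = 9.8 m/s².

v ≈ 15.4 m/s

Torricelli's result v = √(2gh) gives v = √(2·9.8·12.1) = 15.4 m/s.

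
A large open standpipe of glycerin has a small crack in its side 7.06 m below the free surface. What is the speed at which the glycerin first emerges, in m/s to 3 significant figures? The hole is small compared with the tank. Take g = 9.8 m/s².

The surface is effectively still and both ends are open, so ½v² = gh and v = √(2·9.8·7.06) = 11.8 m/s.

v ≈ 11.8 m/s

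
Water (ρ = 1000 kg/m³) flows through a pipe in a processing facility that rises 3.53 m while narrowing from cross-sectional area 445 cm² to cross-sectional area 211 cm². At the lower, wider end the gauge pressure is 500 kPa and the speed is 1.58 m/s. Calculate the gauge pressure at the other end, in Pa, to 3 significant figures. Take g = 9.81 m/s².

Mass conservation (A₁v₁ = A₂v₂) gives v₂ = 1.58 × 445/211 = 3.33 m/s.
Energy conservation along the streamline gives P₂ = P₁ − ½ρ(v₂² − v₁²) − ρg(h₂ − h₁).
P₂ = 500000 + ½·1000·(1.58² − 3.33²) − 1000·9.81·(+3.53) = 500000 + (-4300) − (34600) = 461000 Pa.

461000 Pa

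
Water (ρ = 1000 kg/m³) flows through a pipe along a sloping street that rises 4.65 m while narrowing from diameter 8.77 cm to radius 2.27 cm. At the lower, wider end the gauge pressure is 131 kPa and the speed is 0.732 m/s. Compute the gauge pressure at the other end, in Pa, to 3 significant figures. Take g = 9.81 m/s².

Continuity gives A₁v₁ = A₂v₂, so v₂ = (60.4 cm²)/(16.2 cm²) × 0.732 m/s = 2.73 m/s.
Energy conservation along the streamline gives P₂ = P₁ − ½ρ(v₂² − v₁²) − ρg(h₂ − h₁).
P₂ = 131000 + ½·1000·(0.732² − 2.73²) − 1000·9.81·(+4.65) = 131000 + (-3460) − (45600) = 81900 Pa.

P₂ ≈ 81900 Pa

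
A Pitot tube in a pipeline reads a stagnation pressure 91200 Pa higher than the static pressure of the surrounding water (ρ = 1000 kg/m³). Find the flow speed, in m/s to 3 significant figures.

13.5 m/s

Bernoulli between the free stream and the stagnation point: ½ρv² = P_stag − P_static.
v = √(2ΔP/ρ) = √(2·91200/1000) = 13.5 m/s.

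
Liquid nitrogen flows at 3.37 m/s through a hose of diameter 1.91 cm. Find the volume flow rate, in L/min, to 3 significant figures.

Q = A·v = 0.000287 m² × 3.37 m/s = 0.000966 m³/s.
Converting: 0.000966 m³/s × 60000 = 57.9 L/min.

Q ≈ 57.9 L/min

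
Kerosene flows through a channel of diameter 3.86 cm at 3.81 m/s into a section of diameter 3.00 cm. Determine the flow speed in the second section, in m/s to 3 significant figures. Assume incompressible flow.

By continuity, v₂ = v₁·A₁/A₂ = 3.81·(11.7/7.07) = 6.31 m/s.

6.31 m/s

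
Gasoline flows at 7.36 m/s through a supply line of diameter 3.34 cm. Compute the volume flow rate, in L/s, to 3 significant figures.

Q = A·v = 0.000876 m² × 7.36 m/s = 0.00645 m³/s.
Converting: 0.00645 m³/s × 1000 = 6.45 L/s.

Q ≈ 6.45 L/s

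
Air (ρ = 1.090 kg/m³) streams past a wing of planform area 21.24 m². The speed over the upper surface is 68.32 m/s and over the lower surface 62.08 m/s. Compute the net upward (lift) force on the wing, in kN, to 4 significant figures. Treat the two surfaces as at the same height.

From P + ½ρv² = const at equal height, P_low − P_up = ½ρ(v_up² − v_low²).
ΔP = ½·1.090·(68.32² − 62.08²) = 443.5 Pa.
Lift = ΔP · A = 443.5 × 21.24 = 9419 N.

F = 9.419 kN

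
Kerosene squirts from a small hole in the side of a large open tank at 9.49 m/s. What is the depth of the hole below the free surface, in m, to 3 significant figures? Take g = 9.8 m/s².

Torricelli: v = √(2gh), so h = v²/(2g).
h = 9.49²/(2·9.8) = 90.1/19.60 = 4.59 m.

4.59 m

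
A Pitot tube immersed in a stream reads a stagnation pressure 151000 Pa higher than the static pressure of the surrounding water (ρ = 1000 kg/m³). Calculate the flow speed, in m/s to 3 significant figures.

Bernoulli between the free stream and the stagnation point: ½ρv² = P_stag − P_static.
v = √(2ΔP/ρ) = √(2·151000/1000) = 17.4 m/s.

v ≈ 17.4 m/s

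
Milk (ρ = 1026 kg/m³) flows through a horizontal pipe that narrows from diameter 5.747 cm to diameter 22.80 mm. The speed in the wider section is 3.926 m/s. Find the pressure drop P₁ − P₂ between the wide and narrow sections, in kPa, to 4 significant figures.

Continuity gives A₁v₁ = A₂v₂, so v₂ = (25.94 cm²)/(4.083 cm²) × 3.926 m/s = 24.94 m/s.
The pipe is horizontal, so Bernoulli reduces to P₁ + ½ρv₁² = P₂ + ½ρv₂².
P₁ − P₂ = ½·1026·(24.94² − 3.926²) = ½·1026·606.8 = 311300 Pa.

ΔP ≈ 311.3 kPa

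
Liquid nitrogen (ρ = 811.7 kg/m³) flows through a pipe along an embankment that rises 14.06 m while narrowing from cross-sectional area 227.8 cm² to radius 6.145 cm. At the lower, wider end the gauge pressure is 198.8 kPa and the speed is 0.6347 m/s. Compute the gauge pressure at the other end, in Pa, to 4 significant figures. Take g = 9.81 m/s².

Mass conservation (A₁v₁ = A₂v₂) gives v₂ = 0.6347 × 227.8/118.6 = 1.219 m/s.
Energy conservation along the streamline gives P₂ = P₁ − ½ρ(v₂² − v₁²) − ρg(h₂ − h₁).
P₂ = 198800 + ½·811.7·(0.6347² − 1.219²) − 811.7·9.81·(+14.06) = 198800 + (-439.4) − (112000) = 86400 Pa.

86400 Pa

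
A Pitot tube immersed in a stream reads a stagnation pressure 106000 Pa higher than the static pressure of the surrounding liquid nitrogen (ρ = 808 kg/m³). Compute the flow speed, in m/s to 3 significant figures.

At the stagnation point the flow is brought to rest, so Bernoulli gives P_stag − P_static = ½ρv².
v = √(2ΔP/ρ) = √(2·106000/808) = 16.2 m/s.

v ≈ 16.2 m/s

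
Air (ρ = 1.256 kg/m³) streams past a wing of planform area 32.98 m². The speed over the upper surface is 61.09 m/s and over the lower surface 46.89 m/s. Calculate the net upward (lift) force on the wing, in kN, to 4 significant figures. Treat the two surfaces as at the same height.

F = 31.76 kN

The faster flow above has the lower pressure; Bernoulli (same height) gives ΔP = ½ρ(v_up² − v_low²).
ΔP = ½·1.256·(61.09² − 46.89²) = 962.9 Pa.
Lift = ΔP · A = 962.9 × 32.98 = 31760 N.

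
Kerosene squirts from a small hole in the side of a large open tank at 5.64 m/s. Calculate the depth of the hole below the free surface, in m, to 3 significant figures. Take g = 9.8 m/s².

Torricelli: v = √(2gh), so h = v²/(2g).
h = 5.64²/(2·9.8) = 31.8/19.60 = 1.62 m.

h = 1.62 m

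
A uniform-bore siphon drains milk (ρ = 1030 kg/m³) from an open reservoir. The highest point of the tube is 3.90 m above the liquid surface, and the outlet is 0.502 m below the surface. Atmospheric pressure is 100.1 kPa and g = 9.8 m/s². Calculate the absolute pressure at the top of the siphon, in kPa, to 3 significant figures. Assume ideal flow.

The outlet speed comes from Torricelli: v = √(2g·0.502) = 3.14 m/s.
Continuity keeps v the same throughout the tube; from surface to crest, P_atm + 0 = P_top + ½ρv² + ρg·h_top.
P_top = 100100 − ½·1030·3.14² − 1030·9.8·3.90 = 55700 Pa.

P_top ≈ 55.7 kPa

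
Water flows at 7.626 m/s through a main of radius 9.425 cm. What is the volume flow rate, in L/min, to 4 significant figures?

Q = A·v = 0.02791 m² × 7.626 m/s = 0.2128 m³/s.
Converting: 0.2128 m³/s × 60000 = 12770 L/min.

Q ≈ 12770 L/min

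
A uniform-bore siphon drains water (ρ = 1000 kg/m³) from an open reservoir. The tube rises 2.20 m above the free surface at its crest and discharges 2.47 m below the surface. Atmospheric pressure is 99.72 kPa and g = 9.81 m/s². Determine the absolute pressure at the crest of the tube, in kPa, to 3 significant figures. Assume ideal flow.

P_top ≈ 53.9 kPa

Bernoulli surface→outlet gives ½v² = g·h_out, so v = √(2·9.81·2.47) = 6.96 m/s.
With constant cross-section the crest speed equals v; applying Bernoulli from the surface up to the crest, P_top = P_atm − ½ρv² − ρg·h_top.
P_top = 99720 − ½·1000·6.96² − 1000·9.81·2.20 = 53900 Pa.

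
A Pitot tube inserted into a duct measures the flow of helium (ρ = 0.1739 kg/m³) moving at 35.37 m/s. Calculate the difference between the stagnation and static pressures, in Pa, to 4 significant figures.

108.8 Pa

Bernoulli between the free stream and the stagnation point: ½ρv² = P_stag − P_static.
ΔP = ½·0.1739·35.37² = 108.8 Pa.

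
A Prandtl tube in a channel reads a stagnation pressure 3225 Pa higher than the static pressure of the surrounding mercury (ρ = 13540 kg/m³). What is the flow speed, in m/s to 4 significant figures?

v ≈ 0.6902 m/s

The dynamic pressure equals the rise in static pressure at the stagnation point: ΔP = ½ρv².
v = √(2ΔP/ρ) = √(2·3225/13540) = 0.6902 m/s.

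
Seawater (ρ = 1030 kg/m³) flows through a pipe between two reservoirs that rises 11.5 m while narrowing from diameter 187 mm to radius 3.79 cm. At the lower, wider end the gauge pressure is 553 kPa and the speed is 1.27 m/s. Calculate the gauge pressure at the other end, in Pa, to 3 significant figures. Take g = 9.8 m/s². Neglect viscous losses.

Mass conservation (A₁v₁ = A₂v₂) gives v₂ = 1.27 × 275/45.1 = 7.73 m/s.
Energy conservation along the streamline gives P₂ = P₁ − ½ρ(v₂² − v₁²) − ρg(h₂ − h₁).
P₂ = 553000 + ½·1030·(1.27² − 7.73²) − 1030·9.8·(+11.5) = 553000 + (-29900) − (116000) = 407000 Pa.

P₂ = 407000 Pa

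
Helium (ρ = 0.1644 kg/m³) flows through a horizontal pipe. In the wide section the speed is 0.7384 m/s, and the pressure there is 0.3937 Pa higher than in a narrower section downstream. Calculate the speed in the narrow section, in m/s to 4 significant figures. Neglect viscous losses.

Horizontal Bernoulli: P₁ + ½ρv₁² = P₂ + ½ρv₂², so v₂² = v₁² + 2(P₁ − P₂)/ρ.
v₂ = √(0.7384² + 2·0.3937/0.1644) = √(0.5452 + 4.790) = 2.310 m/s.

v₂ ≈ 2.310 m/s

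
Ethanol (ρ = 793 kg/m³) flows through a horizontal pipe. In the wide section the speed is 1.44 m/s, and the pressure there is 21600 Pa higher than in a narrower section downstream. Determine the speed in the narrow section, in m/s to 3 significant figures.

v₂ ≈ 7.52 m/s

Horizontal Bernoulli: P₁ + ½ρv₁² = P₂ + ½ρv₂², so v₂² = v₁² + 2(P₁ − P₂)/ρ.
v₂ = √(1.44² + 2·21600/793) = √(2.07 + 54.5) = 7.52 m/s.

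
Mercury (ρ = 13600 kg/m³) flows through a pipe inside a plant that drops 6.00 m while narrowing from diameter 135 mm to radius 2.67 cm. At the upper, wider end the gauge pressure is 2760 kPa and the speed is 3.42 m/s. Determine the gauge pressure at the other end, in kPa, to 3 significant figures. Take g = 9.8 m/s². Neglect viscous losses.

The volume flow rate is constant, so v₂ = (A₁/A₂)v₁ = (143/22.4)·3.42 = 21.9 m/s.
Energy conservation along the streamline gives P₂ = P₁ − ½ρ(v₂² − v₁²) − ρg(h₂ − h₁).
P₂ = 2760000 + ½·13600·(3.42² − 21.9²) − 13600·9.8·(−6.00) = 2760000 + (-3170000) − (-800000) = 390000 Pa.

P₂ = 390 kPa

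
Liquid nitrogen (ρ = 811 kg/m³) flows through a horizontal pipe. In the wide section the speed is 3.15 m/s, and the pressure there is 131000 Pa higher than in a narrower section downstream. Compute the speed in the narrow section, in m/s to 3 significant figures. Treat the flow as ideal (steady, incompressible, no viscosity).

v₂ ≈ 18.2 m/s

Horizontal Bernoulli: P₁ + ½ρv₁² = P₂ + ½ρv₂², so v₂² = v₁² + 2(P₁ − P₂)/ρ.
v₂ = √(3.15² + 2·131000/811) = √(9.92 + 323) = 18.2 m/s.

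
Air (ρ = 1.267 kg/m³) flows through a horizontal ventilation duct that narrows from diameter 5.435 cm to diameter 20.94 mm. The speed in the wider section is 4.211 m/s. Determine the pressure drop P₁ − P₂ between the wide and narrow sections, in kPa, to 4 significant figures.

0.4986 kPa

Mass conservation (A₁v₁ = A₂v₂) gives v₂ = 4.211 × 23.20/3.444 = 28.37 m/s.
The pipe is horizontal, so Bernoulli reduces to P₁ + ½ρv₁² = P₂ + ½ρv₂².
P₁ − P₂ = ½·1.267·(28.37² − 4.211²) = ½·1.267·787.0 = 498.6 Pa.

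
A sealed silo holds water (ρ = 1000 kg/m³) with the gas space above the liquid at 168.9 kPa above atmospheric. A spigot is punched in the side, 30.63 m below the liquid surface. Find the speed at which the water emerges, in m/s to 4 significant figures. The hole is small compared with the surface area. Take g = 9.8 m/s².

v ≈ 30.63 m/s

Take point 1 at the surface (v₁ ≈ 0) and point 2 at the hole (at atmospheric pressure). Bernoulli: P₁ + ρg h = P_atm + ½ρv₂².
With P₁ − P_atm = 168900 Pa, v₂ = √(2gh + 2ΔP/ρ) = √(2·9.8·30.63 + 2·168900/1000) = 30.63 m/s.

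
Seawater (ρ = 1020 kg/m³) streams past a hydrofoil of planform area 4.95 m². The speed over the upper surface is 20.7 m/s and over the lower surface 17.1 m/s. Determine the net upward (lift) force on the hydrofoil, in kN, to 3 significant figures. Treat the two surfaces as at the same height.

The faster flow above has the lower pressure; Bernoulli (same height) gives ΔP = ½ρ(v_up² − v_low²).
ΔP = ½·1020·(20.7² − 17.1²) = 69400 Pa.
Lift = ΔP · A = 69400 × 4.95 = 344000 N.

344 kN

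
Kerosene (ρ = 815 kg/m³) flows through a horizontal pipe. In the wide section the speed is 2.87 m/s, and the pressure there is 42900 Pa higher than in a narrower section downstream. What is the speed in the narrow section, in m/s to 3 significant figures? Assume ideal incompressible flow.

Along the level pipe P + ½ρv² is conserved, hence v₂² = v₁² + 2(P₁ − P₂)/ρ.
v₂ = √(2.87² + 2·42900/815) = √(8.24 + 105) = 10.7 m/s.

v₂ ≈ 10.7 m/s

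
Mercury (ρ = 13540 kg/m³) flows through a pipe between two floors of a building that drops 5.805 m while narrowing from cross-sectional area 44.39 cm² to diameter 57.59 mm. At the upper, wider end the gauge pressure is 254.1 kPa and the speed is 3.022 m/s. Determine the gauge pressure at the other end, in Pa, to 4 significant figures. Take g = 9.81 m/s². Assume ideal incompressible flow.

The volume flow rate is constant, so v₂ = (A₁/A₂)v₁ = (44.39/26.05)·3.022 = 5.150 m/s.
Bernoulli: P₁ + ½ρv₁² + ρg h₁ = P₂ + ½ρv₂² + ρg h₂, so P₂ = P₁ + ½ρ(v₁² − v₂²) − ρg(h₂ − h₁).
P₂ = 254100 + ½·13540·(3.022² − 5.150²) − 13540·9.81·(−5.805) = 254100 + (-117700) − (-771100) = 907400 Pa.

907400 Pa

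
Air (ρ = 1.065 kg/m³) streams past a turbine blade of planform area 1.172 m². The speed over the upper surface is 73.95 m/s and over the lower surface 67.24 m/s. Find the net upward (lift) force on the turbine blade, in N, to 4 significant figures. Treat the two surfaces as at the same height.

The faster flow above has the lower pressure; Bernoulli (same height) gives ΔP = ½ρ(v_up² − v_low²).
ΔP = ½·1.065·(73.95² − 67.24²) = 504.5 Pa.
Lift = ΔP · A = 504.5 × 1.172 = 591.3 N.

F ≈ 591.3 N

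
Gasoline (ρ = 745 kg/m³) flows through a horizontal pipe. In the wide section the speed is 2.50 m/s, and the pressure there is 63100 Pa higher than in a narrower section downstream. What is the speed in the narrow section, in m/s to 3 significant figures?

With h₁ = h₂, rearranging Bernoulli gives v₂ = √(v₁² + 2ΔP/ρ).
v₂ = √(2.50² + 2·63100/745) = √(6.25 + 169) = 13.3 m/s.

v₂ = 13.3 m/s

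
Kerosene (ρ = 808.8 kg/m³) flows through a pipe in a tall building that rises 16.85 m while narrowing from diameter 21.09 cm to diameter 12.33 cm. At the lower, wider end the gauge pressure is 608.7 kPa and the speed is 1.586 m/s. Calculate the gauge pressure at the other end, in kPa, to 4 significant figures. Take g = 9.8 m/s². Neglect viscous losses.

P₂ ≈ 467.5 kPa

By continuity, v₂ = v₁·A₁/A₂ = 1.586·(349.3/119.4) = 4.640 m/s.
Energy conservation along the streamline gives P₂ = P₁ − ½ρ(v₂² − v₁²) − ρg(h₂ − h₁).
P₂ = 608700 + ½·808.8·(1.586² − 4.640²) − 808.8·9.8·(+16.85) = 608700 + (-7690) − (133600) = 467500 Pa.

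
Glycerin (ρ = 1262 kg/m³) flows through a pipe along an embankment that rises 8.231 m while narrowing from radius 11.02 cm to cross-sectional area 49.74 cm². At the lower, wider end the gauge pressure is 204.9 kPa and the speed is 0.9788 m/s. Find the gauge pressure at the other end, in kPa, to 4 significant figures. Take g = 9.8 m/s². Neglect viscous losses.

By continuity, v₂ = v₁·A₁/A₂ = 0.9788·(381.5/49.74) = 7.508 m/s.
Energy conservation along the streamline gives P₂ = P₁ − ½ρ(v₂² − v₁²) − ρg(h₂ − h₁).
P₂ = 204900 + ½·1262·(0.9788² − 7.508²) − 1262·9.8·(+8.231) = 204900 + (-34960) − (101800) = 68140 Pa.

P₂ ≈ 68.14 kPa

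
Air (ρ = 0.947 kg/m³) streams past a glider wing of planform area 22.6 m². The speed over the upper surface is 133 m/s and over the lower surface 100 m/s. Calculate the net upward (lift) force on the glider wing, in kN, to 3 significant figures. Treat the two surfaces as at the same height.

82.3 kN

From P + ½ρv² = const at equal height, P_low − P_up = ½ρ(v_up² − v_low²).
ΔP = ½·0.947·(133² − 100²) = 3640 Pa.
Lift = ΔP · A = 3640 × 22.6 = 82300 N.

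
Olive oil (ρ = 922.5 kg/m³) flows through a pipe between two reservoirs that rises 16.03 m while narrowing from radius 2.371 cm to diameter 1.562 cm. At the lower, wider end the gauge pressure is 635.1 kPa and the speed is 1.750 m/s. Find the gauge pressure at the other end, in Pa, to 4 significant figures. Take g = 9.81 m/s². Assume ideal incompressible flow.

Mass conservation (A₁v₁ = A₂v₂) gives v₂ = 1.750 × 17.66/1.916 = 16.13 m/s.
Applying Bernoulli between the two ends and solving for P₂: P₂ = P₁ + ½ρ(v₁² − v₂²) − ρgΔh.
P₂ = 635100 + ½·922.5·(1.750² − 16.13²) − 922.5·9.81·(+16.03) = 635100 + (-118600) − (145100) = 371500 Pa.

P₂ = 371500 Pa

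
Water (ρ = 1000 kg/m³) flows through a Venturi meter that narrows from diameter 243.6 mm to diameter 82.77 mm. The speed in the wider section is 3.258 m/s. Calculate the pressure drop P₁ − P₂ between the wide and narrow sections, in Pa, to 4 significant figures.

Continuity gives A₁v₁ = A₂v₂, so v₂ = (466.1 cm²)/(53.81 cm²) × 3.258 m/s = 28.22 m/s.
With no height change, Bernoulli's equation is P₁ + ½ρv₁² = P₂ + ½ρv₂².
P₁ − P₂ = ½·1000·(28.22² − 3.258²) = ½·1000·785.8 = 392900 Pa.

ΔP ≈ 392900 Pa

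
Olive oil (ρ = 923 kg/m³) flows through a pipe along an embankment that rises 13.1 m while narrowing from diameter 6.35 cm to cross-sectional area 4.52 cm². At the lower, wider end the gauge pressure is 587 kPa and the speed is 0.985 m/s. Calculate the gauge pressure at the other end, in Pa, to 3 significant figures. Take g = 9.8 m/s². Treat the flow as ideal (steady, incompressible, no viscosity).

P₂ = 447000 Pa

By continuity, v₂ = v₁·A₁/A₂ = 0.985·(31.7/4.52) = 6.90 m/s.
Applying Bernoulli between the two ends and solving for P₂: P₂ = P₁ + ½ρ(v₁² − v₂²) − ρgΔh.
P₂ = 587000 + ½·923·(0.985² − 6.90²) − 923·9.8·(+13.1) = 587000 + (-21500) − (118000) = 447000 Pa.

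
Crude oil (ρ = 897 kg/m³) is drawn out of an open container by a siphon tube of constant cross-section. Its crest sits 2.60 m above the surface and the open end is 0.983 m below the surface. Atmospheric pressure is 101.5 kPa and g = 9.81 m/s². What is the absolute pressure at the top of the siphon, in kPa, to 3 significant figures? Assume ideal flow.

P_top ≈ 70.0 kPa

Bernoulli surface→outlet gives ½v² = g·h_out, so v = √(2·9.81·0.983) = 4.39 m/s.
With constant cross-section the crest speed equals v; applying Bernoulli from the surface up to the crest, P_top = P_atm − ½ρv² − ρg·h_top.
P_top = 101500 − ½·897·4.39² − 897·9.81·2.60 = 70000 Pa.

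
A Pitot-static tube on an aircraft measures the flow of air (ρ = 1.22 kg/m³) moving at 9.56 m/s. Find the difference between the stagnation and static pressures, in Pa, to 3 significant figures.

ΔP ≈ 55.8 Pa

At the stagnation point the flow is brought to rest, so Bernoulli gives P_stag − P_static = ½ρv².
ΔP = ½·1.22·9.56² = 55.8 Pa.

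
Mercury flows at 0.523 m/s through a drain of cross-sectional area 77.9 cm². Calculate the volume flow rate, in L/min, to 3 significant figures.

Q = A·v = 0.00779 m² × 0.523 m/s = 0.00407 m³/s.
Converting: 0.00407 m³/s × 60000 = 244 L/min.

Q = 244 L/min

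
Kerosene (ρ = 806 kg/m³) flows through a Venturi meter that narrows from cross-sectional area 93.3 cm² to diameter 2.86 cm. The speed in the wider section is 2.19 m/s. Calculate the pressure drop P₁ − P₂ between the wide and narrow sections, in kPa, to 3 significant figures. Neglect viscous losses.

The volume flow rate is constant, so v₂ = (A₁/A₂)v₁ = (93.3/6.42)·2.19 = 31.8 m/s.
With no height change, Bernoulli's equation is P₁ + ½ρv₁² = P₂ + ½ρv₂².
P₁ − P₂ = ½·806·(31.8² − 2.19²) = ½·806·1010 = 406000 Pa.

406 kPa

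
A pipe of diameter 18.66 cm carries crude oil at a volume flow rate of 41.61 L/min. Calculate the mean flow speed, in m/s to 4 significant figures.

Q = 41.61 L/min = 0.0006935 m³/s.
v = Q/A = 0.0006935 / 0.02735 = 0.02536 m/s.

v = 0.02536 m/s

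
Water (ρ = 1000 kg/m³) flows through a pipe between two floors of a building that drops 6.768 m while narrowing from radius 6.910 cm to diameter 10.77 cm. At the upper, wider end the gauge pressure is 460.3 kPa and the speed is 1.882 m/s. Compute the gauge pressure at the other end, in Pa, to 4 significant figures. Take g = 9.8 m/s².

P₂ ≈ 523600 Pa

Mass conservation (A₁v₁ = A₂v₂) gives v₂ = 1.882 × 150.0/91.10 = 3.099 m/s.
Applying Bernoulli between the two ends and solving for P₂: P₂ = P₁ + ½ρ(v₁² − v₂²) − ρgΔh.
P₂ = 460300 + ½·1000·(1.882² − 3.099²) − 1000·9.8·(−6.768) = 460300 + (-3031) − (-66330) = 523600 Pa.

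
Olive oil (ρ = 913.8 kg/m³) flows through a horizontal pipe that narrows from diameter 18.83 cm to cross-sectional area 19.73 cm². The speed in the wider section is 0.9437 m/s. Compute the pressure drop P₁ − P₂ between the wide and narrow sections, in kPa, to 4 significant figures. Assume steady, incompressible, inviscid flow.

ΔP ≈ 80.65 kPa

Mass conservation (A₁v₁ = A₂v₂) gives v₂ = 0.9437 × 278.5/19.73 = 13.32 m/s.
The pipe is horizontal, so Bernoulli reduces to P₁ + ½ρv₁² = P₂ + ½ρv₂².
P₁ − P₂ = ½·913.8·(13.32² − 0.9437²) = ½·913.8·176.5 = 80650 Pa.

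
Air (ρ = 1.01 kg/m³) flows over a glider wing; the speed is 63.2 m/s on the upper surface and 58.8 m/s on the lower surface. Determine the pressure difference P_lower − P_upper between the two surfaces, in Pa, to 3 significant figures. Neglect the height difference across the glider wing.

ΔP = 271 Pa

With negligible Δh, P + ½ρv² is constant, so P_low − P_up = ½ρ(v_up² − v_low²).
ΔP = ½·1.01·(63.2² − 58.8²) = 271 Pa.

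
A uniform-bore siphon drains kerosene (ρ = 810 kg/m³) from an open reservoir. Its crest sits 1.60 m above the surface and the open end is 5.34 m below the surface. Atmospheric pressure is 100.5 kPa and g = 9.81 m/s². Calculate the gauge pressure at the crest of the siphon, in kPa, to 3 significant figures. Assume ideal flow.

P_gauge ≈ -55.1 kPa

The outlet speed comes from Torricelli: v = √(2g·5.34) = 10.2 m/s.
Continuity keeps v the same throughout the tube; from surface to crest, P_atm + 0 = P_top + ½ρv² + ρg·h_top.
P_top = 100500 − ½·810·10.2² − 810·9.81·1.60 = 45400 Pa. So P_gauge = P_top − P_atm = -55100 Pa.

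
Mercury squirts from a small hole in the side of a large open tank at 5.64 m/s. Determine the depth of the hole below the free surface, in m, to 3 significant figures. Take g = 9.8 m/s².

h ≈ 1.62 m

Torricelli: v = √(2gh), so h = v²/(2g).
h = 5.64²/(2·9.8) = 31.8/19.60 = 1.62 m.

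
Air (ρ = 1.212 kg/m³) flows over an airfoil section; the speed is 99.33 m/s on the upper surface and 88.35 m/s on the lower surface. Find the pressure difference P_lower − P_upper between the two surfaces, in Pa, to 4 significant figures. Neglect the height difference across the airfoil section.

Bernoulli (same height): P_lower − P_upper = ½ρ(v_upper² − v_lower²).
ΔP = ½·1.212·(99.33² − 88.35²) = 1249 Pa.

1249 Pa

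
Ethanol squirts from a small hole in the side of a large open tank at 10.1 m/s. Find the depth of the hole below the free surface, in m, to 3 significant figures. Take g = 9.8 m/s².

Torricelli: v = √(2gh), so h = v²/(2g).
h = 10.1²/(2·9.8) = 102/19.60 = 5.20 m.

h ≈ 5.20 m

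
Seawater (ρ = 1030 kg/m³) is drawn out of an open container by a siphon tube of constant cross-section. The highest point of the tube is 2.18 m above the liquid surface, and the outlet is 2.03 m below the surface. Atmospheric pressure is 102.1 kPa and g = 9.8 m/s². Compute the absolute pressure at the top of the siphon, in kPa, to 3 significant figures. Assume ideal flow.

59.6 kPa

Bernoulli surface→outlet gives ½v² = g·h_out, so v = √(2·9.8·2.03) = 6.31 m/s.
The bore is uniform, so the speed at the crest is the same v. Bernoulli surface→crest: P_atm = P_top + ½ρv² + ρg·h_top.
P_top = 102100 − ½·1030·6.31² − 1030·9.8·2.18 = 59600 Pa.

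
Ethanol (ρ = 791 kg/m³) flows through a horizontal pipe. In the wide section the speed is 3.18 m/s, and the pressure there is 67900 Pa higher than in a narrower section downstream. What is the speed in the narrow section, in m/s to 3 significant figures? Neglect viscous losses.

With h₁ = h₂, rearranging Bernoulli gives v₂ = √(v₁² + 2ΔP/ρ).
v₂ = √(3.18² + 2·67900/791) = √(10.1 + 172) = 13.5 m/s.

v₂ ≈ 13.5 m/s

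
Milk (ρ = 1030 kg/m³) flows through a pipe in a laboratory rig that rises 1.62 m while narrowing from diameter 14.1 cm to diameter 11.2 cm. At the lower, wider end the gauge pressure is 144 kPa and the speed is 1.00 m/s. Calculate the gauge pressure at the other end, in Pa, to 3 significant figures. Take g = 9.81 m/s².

127000 Pa

By continuity, v₂ = v₁·A₁/A₂ = 1.00·(156/98.5) = 1.58 m/s.
Bernoulli: P₁ + ½ρv₁² + ρg h₁ = P₂ + ½ρv₂² + ρg h₂, so P₂ = P₁ + ½ρ(v₁² − v₂²) − ρg(h₂ − h₁).
P₂ = 144000 + ½·1030·(1.00² − 1.58²) − 1030·9.81·(+1.62) = 144000 + (-779) − (16400) = 127000 Pa.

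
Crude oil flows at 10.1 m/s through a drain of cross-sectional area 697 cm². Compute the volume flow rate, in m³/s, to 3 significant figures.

Q = A·v = 0.0697 m² × 10.1 m/s = 0.704 m³/s.

Q = 0.704 m³/s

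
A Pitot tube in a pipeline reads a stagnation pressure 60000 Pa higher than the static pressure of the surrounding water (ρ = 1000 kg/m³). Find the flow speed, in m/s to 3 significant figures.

The dynamic pressure equals the rise in static pressure at the stagnation point: ΔP = ½ρv².
v = √(2ΔP/ρ) = √(2·60000/1000) = 11.0 m/s.

v = 11.0 m/s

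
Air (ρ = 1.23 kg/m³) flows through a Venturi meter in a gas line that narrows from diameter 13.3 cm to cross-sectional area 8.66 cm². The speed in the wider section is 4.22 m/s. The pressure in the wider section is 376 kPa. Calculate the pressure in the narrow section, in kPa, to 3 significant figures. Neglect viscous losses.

P₂ = 373 kPa

The volume flow rate is constant, so v₂ = (A₁/A₂)v₁ = (139/8.66)·4.22 = 67.7 m/s.
With no height change, Bernoulli's equation is P₁ + ½ρv₁² = P₂ + ½ρv₂².
P₂ = P₁ − ½ρ(v₂² − v₁²) = 376000 − ½·1.23·(67.7² − 4.22²) = 376000 − 2810 = 373000 Pa.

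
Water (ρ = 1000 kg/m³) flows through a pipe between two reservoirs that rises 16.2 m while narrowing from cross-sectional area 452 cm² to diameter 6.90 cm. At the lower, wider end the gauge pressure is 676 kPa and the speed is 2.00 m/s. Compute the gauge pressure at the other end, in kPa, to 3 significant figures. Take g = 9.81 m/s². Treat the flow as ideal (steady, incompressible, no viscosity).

P₂ ≈ 227 kPa

The volume flow rate is constant, so v₂ = (A₁/A₂)v₁ = (452/37.4)·2.00 = 24.2 m/s.
Energy conservation along the streamline gives P₂ = P₁ − ½ρ(v₂² − v₁²) − ρg(h₂ − h₁).
P₂ = 676000 + ½·1000·(2.00² − 24.2²) − 1000·9.81·(+16.2) = 676000 + (-290000) − (159000) = 227000 Pa.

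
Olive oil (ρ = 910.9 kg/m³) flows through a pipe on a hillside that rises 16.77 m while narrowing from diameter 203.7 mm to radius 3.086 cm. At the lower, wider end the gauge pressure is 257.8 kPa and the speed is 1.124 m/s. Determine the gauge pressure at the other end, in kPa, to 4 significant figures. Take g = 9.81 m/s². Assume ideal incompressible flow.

The volume flow rate is constant, so v₂ = (A₁/A₂)v₁ = (325.9/29.92)·1.124 = 12.24 m/s.
Energy conservation along the streamline gives P₂ = P₁ − ½ρ(v₂² − v₁²) − ρg(h₂ − h₁).
P₂ = 257800 + ½·910.9·(1.124² − 12.24²) − 910.9·9.81·(+16.77) = 257800 + (-67700) − (149900) = 40250 Pa.

P₂ ≈ 40.25 kPa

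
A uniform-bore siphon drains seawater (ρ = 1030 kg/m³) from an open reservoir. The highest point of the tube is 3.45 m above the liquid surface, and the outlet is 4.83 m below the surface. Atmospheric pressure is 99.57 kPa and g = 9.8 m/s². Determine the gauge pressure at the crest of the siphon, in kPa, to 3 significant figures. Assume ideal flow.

The outlet speed comes from Torricelli: v = √(2g·4.83) = 9.73 m/s.
Continuity keeps v the same throughout the tube; from surface to crest, P_atm + 0 = P_top + ½ρv² + ρg·h_top.
P_top = 99570 − ½·1030·9.73² − 1030·9.8·3.45 = 16000 Pa. So P_gauge = P_top − P_atm = -83600 Pa.

P_gauge ≈ -83.6 kPa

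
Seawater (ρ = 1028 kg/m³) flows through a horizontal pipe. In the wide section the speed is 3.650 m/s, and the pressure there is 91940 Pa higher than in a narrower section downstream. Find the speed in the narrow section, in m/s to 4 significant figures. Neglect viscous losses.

With h₁ = h₂, rearranging Bernoulli gives v₂ = √(v₁² + 2ΔP/ρ).
v₂ = √(3.650² + 2·91940/1028) = √(13.32 + 178.9) = 13.86 m/s.

v₂ = 13.86 m/s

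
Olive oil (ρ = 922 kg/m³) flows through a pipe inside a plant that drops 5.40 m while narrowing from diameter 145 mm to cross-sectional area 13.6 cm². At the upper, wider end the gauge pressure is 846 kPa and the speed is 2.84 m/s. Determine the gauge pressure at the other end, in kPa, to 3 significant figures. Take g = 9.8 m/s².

The volume flow rate is constant, so v₂ = (A₁/A₂)v₁ = (165/13.6)·2.84 = 34.5 m/s.
Energy conservation along the streamline gives P₂ = P₁ − ½ρ(v₂² − v₁²) − ρg(h₂ − h₁).
P₂ = 846000 + ½·922·(2.84² − 34.5²) − 922·9.8·(−5.40) = 846000 + (-544000) − (-48800) = 350000 Pa.

P₂ ≈ 350 kPa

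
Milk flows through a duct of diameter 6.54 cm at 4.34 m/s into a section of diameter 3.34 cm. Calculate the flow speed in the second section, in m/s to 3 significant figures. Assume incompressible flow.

v₂ ≈ 16.6 m/s

Continuity gives A₁v₁ = A₂v₂, so v₂ = (33.6 cm²)/(8.76 cm²) × 4.34 m/s = 16.6 m/s.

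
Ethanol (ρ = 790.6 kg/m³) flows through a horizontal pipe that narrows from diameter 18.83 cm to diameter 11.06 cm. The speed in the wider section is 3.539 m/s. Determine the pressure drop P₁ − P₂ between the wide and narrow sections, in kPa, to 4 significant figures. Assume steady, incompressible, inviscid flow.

ΔP ≈ 36.65 kPa

By continuity, v₂ = v₁·A₁/A₂ = 3.539·(278.5/96.07) = 10.26 m/s.
With no height change, Bernoulli's equation is P₁ + ½ρv₁² = P₂ + ½ρv₂².
P₁ − P₂ = ½·790.6·(10.26² − 3.539²) = ½·790.6·92.71 = 36650 Pa.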